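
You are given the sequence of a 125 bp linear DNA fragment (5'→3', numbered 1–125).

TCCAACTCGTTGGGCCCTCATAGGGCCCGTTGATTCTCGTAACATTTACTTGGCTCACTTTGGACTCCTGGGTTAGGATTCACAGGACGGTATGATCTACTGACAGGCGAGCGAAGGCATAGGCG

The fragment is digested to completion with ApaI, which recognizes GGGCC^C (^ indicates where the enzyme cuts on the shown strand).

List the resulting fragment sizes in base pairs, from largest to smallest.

ApaI sites (GGGCCC) start at positions 12, 23.
ApaI cuts after base 5 of each site (before the last base), so after positions 16, 27.
Linear molecule, 2 cuts → 3 fragments:
  1–16 → 16 bp
  17–27 → 11 bp
  28–125 → 98 bp
Sorted largest to smallest: 98, 16, 11 bp.

98, 16, 11 bp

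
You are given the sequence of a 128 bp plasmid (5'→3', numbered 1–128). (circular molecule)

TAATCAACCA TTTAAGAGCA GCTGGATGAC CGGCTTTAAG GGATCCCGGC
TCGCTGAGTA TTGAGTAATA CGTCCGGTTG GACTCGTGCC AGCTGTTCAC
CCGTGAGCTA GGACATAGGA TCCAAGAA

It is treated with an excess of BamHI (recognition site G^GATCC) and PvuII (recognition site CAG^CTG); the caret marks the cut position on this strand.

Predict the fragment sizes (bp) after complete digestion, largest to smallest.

BamHI sites (GGATCC) start at positions 41, 118.
BamHI cuts after the first base of each site, so after positions 41, 118.
PvuII sites (CAGCTG) start at positions 19, 90.
PvuII cuts after base 3 of each site, so after positions 21, 92.
Combined cut positions: 21, 41, 92, 118.
Circular molecule, 4 cuts → 4 fragments:
  22–41 → 20 bp
  42–92 → 51 bp
  93–118 → 26 bp
  119–128 then 1–21 → 10 + 21 = 31 bp
Sorted largest to smallest: 51, 31, 26, 20 bp.

51, 31, 26, 20 bp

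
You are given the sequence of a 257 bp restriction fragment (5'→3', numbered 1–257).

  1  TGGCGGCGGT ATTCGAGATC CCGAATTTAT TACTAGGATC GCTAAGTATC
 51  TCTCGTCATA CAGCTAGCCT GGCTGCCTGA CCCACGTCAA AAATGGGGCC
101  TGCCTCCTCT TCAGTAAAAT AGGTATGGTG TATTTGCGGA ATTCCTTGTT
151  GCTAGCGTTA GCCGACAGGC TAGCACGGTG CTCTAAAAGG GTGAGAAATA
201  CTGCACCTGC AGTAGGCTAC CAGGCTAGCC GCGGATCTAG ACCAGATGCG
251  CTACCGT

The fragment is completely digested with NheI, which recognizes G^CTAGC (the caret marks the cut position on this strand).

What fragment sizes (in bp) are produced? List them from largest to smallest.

NheI sites (GCTAGC) start at positions 63, 151, 169, 224.
NheI cuts after the first base of each site, so after positions 63, 151, 169, 224.
Linear molecule, 4 cuts → 5 fragments:
  1–63 → 63 bp
  64–151 → 88 bp
  152–169 → 18 bp
  170–224 → 55 bp
  225–257 → 33 bp
Sorted largest to smallest: 88, 63, 55, 33, 18 bp.

88, 63, 55, 33, 18 bp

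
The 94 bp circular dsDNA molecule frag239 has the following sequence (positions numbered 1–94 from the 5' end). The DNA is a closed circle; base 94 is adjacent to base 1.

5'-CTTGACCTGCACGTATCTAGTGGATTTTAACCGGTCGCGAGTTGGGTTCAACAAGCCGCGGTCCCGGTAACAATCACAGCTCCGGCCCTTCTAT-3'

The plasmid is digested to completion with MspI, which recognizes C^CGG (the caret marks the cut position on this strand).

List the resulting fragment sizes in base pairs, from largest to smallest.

MspI sites (CCGG) start at positions 31, 64, 82.
MspI cuts after the first base of each site, so after positions 31, 64, 82.
Circular molecule, 3 cuts → 3 fragments:
  32–64 → 33 bp
  65–82 → 18 bp
  83–94 then 1–31 → 12 + 31 = 43 bp
Sorted largest to smallest: 43, 33, 18 bp.

43, 33, 18 bp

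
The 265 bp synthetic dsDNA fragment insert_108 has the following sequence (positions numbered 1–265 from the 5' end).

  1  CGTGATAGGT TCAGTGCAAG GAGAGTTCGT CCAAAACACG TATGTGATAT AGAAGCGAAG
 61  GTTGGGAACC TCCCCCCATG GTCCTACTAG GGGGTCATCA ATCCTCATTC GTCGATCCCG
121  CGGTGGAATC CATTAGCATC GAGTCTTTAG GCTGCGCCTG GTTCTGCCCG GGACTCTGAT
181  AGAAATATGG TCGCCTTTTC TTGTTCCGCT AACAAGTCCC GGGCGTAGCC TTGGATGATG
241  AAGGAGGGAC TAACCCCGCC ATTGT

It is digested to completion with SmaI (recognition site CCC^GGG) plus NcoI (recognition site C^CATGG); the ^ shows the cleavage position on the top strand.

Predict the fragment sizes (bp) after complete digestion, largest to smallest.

93, 76, 51, 45 bp

SmaI sites (CCCGGG) start at positions 167, 218.
SmaI cuts after base 3 of each site, so after positions 169, 220.
The NcoI site (CCATGG) starts at position 76.
NcoI cuts after the first base of each site, so after position 76.
Combined cut positions: 76, 169, 220.
Linear molecule, 3 cuts → 4 fragments:
  1–76 → 76 bp
  77–169 → 93 bp
  170–220 → 51 bp
  221–265 → 45 bp
Sorted largest to smallest: 93, 76, 51, 45 bp.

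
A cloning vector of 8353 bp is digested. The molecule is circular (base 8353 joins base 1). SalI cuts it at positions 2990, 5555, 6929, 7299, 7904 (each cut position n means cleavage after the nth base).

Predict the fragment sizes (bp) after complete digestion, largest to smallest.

Circular molecule, 5 cuts → 5 fragments:
  5555 − 2990 = 2565 bp
  6929 − 5555 = 1374 bp
  7299 − 6929 = 370 bp
  7904 − 7299 = 605 bp
  wrap: 8353 − 7904 + 2990 = 3439 bp
Sorted largest to smallest: 3439, 2565, 1374, 605, 370 bp.

3439, 2565, 1374, 605, 370 bp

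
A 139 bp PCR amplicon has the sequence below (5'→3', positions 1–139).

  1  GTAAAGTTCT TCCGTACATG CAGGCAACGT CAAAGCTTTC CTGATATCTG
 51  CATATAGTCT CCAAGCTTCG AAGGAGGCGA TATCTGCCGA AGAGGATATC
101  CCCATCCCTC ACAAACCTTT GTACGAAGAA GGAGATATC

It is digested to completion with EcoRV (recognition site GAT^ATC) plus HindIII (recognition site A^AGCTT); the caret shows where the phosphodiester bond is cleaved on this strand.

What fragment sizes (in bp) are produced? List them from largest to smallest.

39, 33, 18, 18, 16, 12, 3 bp

EcoRV sites (GATATC) start at positions 43, 79, 95, 134.
EcoRV cuts after base 3 of each site, so after positions 45, 81, 97, 136.
HindIII sites (AAGCTT) start at positions 33, 63.
HindIII cuts after the first base of each site, so after positions 33, 63.
Combined cut positions: 33, 45, 63, 81, 97, 136.
Linear molecule, 6 cuts → 7 fragments:
  1–33 → 33 bp
  34–45 → 12 bp
  46–63 → 18 bp
  64–81 → 18 bp
  82–97 → 16 bp
  98–136 → 39 bp
  137–139 → 3 bp
Sorted largest to smallest: 39, 33, 18, 18, 16, 12, 3 bp.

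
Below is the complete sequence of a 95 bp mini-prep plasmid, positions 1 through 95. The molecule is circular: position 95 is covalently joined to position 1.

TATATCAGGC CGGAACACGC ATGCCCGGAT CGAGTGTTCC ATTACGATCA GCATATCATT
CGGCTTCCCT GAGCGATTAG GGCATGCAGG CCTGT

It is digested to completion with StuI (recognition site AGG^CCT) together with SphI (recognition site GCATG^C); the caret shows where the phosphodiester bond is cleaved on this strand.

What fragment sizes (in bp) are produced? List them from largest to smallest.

63, 28, 4 bp

The StuI site (AGGCCT) starts at position 88.
StuI cuts after base 3 of each site, so after position 90.
SphI sites (GCATGC) start at positions 19, 82.
SphI cuts after base 5 of each site (before the last base), so after positions 23, 86.
Combined cut positions: 23, 86, 90.
Circular molecule, 3 cuts → 3 fragments:
  24–86 → 63 bp
  87–90 → 4 bp
  91–95 then 1–23 → 5 + 23 = 28 bp
Sorted largest to smallest: 63, 28, 4 bp.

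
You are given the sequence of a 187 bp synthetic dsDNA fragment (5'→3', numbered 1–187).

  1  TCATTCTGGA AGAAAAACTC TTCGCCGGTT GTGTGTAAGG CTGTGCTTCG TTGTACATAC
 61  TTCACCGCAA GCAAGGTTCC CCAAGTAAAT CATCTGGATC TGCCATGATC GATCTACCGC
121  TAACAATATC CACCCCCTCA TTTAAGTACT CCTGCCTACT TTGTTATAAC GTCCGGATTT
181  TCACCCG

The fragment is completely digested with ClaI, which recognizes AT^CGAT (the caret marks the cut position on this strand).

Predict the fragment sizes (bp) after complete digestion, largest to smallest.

109, 78 bp

The ClaI site (ATCGAT) starts at position 108.
ClaI cuts after base 2 of each site, so after position 109.
Linear molecule, 1 cut → 2 fragments:
  1–109 → 109 bp
  110–187 → 78 bp
Sorted largest to smallest: 109, 78 bp.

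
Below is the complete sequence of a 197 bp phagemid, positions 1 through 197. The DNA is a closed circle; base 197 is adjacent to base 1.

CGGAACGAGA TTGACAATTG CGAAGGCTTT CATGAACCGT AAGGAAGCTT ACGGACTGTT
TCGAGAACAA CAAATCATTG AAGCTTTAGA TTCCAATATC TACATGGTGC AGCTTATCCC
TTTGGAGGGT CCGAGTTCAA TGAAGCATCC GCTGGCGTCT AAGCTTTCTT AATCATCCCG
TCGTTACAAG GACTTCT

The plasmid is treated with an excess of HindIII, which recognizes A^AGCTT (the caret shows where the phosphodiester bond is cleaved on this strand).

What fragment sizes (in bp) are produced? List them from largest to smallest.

81, 80, 36 bp

HindIII sites (AAGCTT) start at positions 45, 81, 161.
HindIII cuts after the first base of each site, so after positions 45, 81, 161.
Circular molecule, 3 cuts → 3 fragments:
  46–81 → 36 bp
  82–161 → 80 bp
  162–197 then 1–45 → 36 + 45 = 81 bp
Sorted largest to smallest: 81, 80, 36 bp.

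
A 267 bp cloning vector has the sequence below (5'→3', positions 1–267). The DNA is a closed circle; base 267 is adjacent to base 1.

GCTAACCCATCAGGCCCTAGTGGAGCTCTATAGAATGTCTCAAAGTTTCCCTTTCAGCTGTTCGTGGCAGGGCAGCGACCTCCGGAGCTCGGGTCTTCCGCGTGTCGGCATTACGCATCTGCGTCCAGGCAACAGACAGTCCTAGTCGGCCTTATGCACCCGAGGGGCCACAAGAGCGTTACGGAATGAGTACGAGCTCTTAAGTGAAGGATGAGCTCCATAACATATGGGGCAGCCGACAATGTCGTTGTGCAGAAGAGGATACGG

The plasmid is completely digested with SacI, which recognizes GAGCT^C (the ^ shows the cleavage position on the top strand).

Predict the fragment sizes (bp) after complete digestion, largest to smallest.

SacI sites (GAGCTC) start at positions 23, 85, 194, 213.
SacI cuts after base 5 of each site (before the last base), so after positions 27, 89, 198, 217.
Circular molecule, 4 cuts → 4 fragments:
  28–89 → 62 bp
  90–198 → 109 bp
  199–217 → 19 bp
  218–267 then 1–27 → 50 + 27 = 77 bp
Sorted largest to smallest: 109, 77, 62, 19 bp.

109, 77, 62, 19 bp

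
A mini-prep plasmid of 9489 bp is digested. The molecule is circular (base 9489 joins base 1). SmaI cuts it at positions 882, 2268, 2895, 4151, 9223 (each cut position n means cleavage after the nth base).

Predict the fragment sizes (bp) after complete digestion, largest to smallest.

5072, 1386, 1256, 1148, 627 bp

Circular molecule, 5 cuts → 5 fragments:
  2268 − 882 = 1386 bp
  2895 − 2268 = 627 bp
  4151 − 2895 = 1256 bp
  9223 − 4151 = 5072 bp
  wrap: 9489 − 9223 + 882 = 1148 bp
Sorted largest to smallest: 5072, 1386, 1256, 1148, 627 bp.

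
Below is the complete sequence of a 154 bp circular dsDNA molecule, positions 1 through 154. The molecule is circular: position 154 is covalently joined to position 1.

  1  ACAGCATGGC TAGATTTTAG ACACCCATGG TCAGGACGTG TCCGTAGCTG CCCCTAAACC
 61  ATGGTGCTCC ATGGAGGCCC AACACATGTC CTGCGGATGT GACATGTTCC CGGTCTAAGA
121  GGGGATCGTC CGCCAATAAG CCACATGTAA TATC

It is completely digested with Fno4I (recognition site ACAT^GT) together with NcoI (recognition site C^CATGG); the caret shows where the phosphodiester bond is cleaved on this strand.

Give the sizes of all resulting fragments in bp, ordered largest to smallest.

Fno4I sites (ACATGT) start at positions 84, 102, 143.
Fno4I cuts after base 4 of each site, so after positions 87, 105, 146.
NcoI sites (CCATGG) start at positions 25, 59, 69.
NcoI cuts after the first base of each site, so after positions 25, 59, 69.
Combined cut positions: 25, 59, 69, 87, 105, 146.
Circular molecule, 6 cuts → 6 fragments:
  26–59 → 34 bp
  60–69 → 10 bp
  70–87 → 18 bp
  88–105 → 18 bp
  106–146 → 41 bp
  147–154 then 1–25 → 8 + 25 = 33 bp
Sorted largest to smallest: 41, 34, 33, 18, 18, 10 bp.

41, 34, 33, 18, 18, 10 bp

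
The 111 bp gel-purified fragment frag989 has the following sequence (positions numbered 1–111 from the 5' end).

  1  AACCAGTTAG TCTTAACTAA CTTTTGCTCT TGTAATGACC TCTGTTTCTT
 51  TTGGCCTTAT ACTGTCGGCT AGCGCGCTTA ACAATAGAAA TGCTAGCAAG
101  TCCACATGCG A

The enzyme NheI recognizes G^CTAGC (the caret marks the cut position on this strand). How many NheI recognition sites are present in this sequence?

2

GCTAGC occurs starting at positions 68, 92.
NheI cuts at 2 sites.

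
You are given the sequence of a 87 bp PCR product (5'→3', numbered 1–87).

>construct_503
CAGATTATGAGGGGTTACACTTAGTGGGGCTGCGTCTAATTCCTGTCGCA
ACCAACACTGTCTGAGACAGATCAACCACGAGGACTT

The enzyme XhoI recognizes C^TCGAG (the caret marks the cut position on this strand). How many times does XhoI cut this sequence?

No occurrence of CTCGAG is present in the sequence.
XhoI does not cut: 0 sites.

0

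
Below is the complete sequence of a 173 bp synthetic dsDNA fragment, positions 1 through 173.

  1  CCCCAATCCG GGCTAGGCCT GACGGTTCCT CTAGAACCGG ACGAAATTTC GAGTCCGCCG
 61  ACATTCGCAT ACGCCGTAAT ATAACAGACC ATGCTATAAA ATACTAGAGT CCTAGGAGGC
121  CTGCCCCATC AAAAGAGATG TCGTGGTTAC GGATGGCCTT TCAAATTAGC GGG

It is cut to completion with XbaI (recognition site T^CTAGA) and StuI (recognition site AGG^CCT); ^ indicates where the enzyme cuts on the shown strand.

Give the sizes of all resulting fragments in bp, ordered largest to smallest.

89, 54, 17, 13 bp

The XbaI site (TCTAGA) starts at position 30.
XbaI cuts after the first base of each site, so after position 30.
StuI sites (AGGCCT) start at positions 15, 117.
StuI cuts after base 3 of each site, so after positions 17, 119.
Combined cut positions: 17, 30, 119.
Linear molecule, 3 cuts → 4 fragments:
  1–17 → 17 bp
  18–30 → 13 bp
  31–119 → 89 bp
  120–173 → 54 bp
Sorted largest to smallest: 89, 54, 17, 13 bp.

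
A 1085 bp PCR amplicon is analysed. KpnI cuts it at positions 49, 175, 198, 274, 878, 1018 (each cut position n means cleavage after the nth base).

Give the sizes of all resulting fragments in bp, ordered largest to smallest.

604, 140, 126, 76, 67, 49, 23 bp

Linear molecule, 6 cuts → 7 fragments:
  49 − 0 = 49 bp
  175 − 49 = 126 bp
  198 − 175 = 23 bp
  274 − 198 = 76 bp
  878 − 274 = 604 bp
  1018 − 878 = 140 bp
  1085 − 1018 = 67 bp
Sorted largest to smallest: 604, 140, 126, 76, 67, 49, 23 bp.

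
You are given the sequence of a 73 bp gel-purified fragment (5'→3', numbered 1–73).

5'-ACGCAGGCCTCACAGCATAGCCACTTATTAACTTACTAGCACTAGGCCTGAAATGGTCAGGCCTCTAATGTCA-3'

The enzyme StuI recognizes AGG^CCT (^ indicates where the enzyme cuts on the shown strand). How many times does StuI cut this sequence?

AGGCCT occurs starting at positions 5, 44, 59.
StuI cuts at 3 sites.

3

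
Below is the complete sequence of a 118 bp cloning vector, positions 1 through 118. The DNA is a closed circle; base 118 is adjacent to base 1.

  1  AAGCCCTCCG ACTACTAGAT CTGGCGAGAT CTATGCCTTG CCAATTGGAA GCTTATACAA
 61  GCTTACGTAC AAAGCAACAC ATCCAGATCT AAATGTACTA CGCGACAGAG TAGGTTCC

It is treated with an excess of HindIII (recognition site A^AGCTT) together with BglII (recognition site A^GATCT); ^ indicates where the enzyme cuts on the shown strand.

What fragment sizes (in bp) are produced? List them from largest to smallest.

50, 26, 22, 10, 10 bp

HindIII sites (AAGCTT) start at positions 49, 59.
HindIII cuts after the first base of each site, so after positions 49, 59.
BglII sites (AGATCT) start at positions 17, 27, 85.
BglII cuts after the first base of each site, so after positions 17, 27, 85.
Combined cut positions: 17, 27, 49, 59, 85.
Circular molecule, 5 cuts → 5 fragments:
  18–27 → 10 bp
  28–49 → 22 bp
  50–59 → 10 bp
  60–85 → 26 bp
  86–118 then 1–17 → 33 + 17 = 50 bp
Sorted largest to smallest: 50, 26, 22, 10, 10 bp.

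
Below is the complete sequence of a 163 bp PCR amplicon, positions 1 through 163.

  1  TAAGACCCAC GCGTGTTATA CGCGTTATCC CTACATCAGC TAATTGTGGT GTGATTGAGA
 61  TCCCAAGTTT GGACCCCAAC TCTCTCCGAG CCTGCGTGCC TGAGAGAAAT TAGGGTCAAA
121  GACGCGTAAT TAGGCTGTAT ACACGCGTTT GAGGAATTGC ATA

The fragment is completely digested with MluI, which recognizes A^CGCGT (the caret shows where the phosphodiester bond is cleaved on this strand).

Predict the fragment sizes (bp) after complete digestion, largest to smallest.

MluI sites (ACGCGT) start at positions 9, 20, 122, 143.
MluI cuts after the first base of each site, so after positions 9, 20, 122, 143.
Linear molecule, 4 cuts → 5 fragments:
  1–9 → 9 bp
  10–20 → 11 bp
  21–122 → 102 bp
  123–143 → 21 bp
  144–163 → 20 bp
Sorted largest to smallest: 102, 21, 20, 11, 9 bp.

102, 21, 20, 11, 9 bp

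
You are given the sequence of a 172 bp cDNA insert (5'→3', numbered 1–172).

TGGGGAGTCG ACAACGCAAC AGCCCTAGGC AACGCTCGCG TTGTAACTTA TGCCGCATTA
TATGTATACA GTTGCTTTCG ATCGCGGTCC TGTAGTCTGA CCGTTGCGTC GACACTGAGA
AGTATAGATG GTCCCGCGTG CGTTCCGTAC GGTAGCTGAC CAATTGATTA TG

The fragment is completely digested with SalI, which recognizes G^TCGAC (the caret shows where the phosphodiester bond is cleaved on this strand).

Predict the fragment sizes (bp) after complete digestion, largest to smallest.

SalI sites (GTCGAC) start at positions 7, 108.
SalI cuts after the first base of each site, so after positions 7, 108.
Linear molecule, 2 cuts → 3 fragments:
  1–7 → 7 bp
  8–108 → 101 bp
  109–172 → 64 bp
Sorted largest to smallest: 101, 64, 7 bp.

101, 64, 7 bp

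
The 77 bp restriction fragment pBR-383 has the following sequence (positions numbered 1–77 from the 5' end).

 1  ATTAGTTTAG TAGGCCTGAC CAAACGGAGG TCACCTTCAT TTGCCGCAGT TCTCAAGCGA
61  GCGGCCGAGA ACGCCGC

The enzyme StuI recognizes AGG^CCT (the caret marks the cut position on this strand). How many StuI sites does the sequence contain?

AGGCCT occurs starting at position 12.
StuI cuts at 1 site.

1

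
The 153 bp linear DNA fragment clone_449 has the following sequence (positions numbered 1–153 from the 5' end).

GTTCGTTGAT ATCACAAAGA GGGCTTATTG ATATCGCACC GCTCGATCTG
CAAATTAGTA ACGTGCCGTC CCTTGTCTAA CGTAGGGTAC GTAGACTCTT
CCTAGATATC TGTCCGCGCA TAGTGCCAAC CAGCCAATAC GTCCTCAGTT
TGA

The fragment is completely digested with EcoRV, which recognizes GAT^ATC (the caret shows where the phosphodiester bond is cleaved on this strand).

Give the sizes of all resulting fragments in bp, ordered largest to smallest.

75, 46, 22, 10 bp

EcoRV sites (GATATC) start at positions 8, 30, 105.
EcoRV cuts after base 3 of each site, so after positions 10, 32, 107.
Linear molecule, 3 cuts → 4 fragments:
  1–10 → 10 bp
  11–32 → 22 bp
  33–107 → 75 bp
  108–153 → 46 bp
Sorted largest to smallest: 75, 46, 22, 10 bp.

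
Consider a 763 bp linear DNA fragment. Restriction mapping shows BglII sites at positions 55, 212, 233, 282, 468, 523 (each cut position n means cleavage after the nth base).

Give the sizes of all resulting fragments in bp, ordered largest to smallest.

Linear molecule, 6 cuts → 7 fragments:
  55 − 0 = 55 bp
  212 − 55 = 157 bp
  233 − 212 = 21 bp
  282 − 233 = 49 bp
  468 − 282 = 186 bp
  523 − 468 = 55 bp
  763 − 523 = 240 bp
Sorted largest to smallest: 240, 186, 157, 55, 55, 49, 21 bp.

240, 186, 157, 55, 55, 49, 21 bp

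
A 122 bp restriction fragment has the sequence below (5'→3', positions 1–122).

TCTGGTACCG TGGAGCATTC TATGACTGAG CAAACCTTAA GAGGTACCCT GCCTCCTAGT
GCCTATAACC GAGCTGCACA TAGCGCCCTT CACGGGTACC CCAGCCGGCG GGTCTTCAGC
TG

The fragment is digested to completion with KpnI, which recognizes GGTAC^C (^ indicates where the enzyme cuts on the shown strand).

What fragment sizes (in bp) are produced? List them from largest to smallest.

52, 39, 23, 8 bp

KpnI sites (GGTACC) start at positions 4, 43, 95.
KpnI cuts after base 5 of each site (before the last base), so after positions 8, 47, 99.
Linear molecule, 3 cuts → 4 fragments:
  1–8 → 8 bp
  9–47 → 39 bp
  48–99 → 52 bp
  100–122 → 23 bp
Sorted largest to smallest: 52, 39, 23, 8 bp.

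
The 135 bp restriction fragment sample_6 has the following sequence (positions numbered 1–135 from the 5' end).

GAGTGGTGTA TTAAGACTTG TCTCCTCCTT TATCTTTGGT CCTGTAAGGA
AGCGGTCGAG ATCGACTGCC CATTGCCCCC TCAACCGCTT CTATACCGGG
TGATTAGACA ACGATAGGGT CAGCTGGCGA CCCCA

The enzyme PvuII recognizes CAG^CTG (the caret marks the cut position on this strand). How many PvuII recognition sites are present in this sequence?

CAGCTG occurs starting at position 121.
PvuII cuts at 1 site.

1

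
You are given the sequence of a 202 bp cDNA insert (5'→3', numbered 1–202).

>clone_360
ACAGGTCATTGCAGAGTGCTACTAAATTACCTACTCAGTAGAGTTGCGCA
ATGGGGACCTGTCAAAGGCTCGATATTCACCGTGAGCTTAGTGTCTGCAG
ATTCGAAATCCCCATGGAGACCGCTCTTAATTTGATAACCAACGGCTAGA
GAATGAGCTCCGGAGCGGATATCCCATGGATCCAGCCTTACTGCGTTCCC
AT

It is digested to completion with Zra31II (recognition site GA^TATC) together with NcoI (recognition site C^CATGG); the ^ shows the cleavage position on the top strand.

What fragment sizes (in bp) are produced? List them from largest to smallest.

The Zra31II site (GATATC) starts at position 168.
Zra31II cuts after base 2 of each site, so after position 169.
NcoI sites (CCATGG) start at positions 112, 174.
NcoI cuts after the first base of each site, so after positions 112, 174.
Combined cut positions: 112, 169, 174.
Linear molecule, 3 cuts → 4 fragments:
  1–112 → 112 bp
  113–169 → 57 bp
  170–174 → 5 bp
  175–202 → 28 bp
Sorted largest to smallest: 112, 57, 28, 5 bp.

112, 57, 28, 5 bp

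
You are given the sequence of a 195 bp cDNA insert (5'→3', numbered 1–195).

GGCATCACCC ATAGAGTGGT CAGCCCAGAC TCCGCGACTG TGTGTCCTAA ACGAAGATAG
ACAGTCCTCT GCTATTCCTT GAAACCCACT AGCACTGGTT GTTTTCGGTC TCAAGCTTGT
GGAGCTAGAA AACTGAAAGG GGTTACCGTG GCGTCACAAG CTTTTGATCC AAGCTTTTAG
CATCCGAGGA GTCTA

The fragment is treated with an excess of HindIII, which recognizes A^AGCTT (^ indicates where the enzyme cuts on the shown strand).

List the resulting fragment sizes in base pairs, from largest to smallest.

113, 45, 24, 13 bp

HindIII sites (AAGCTT) start at positions 113, 158, 171.
HindIII cuts after the first base of each site, so after positions 113, 158, 171.
Linear molecule, 3 cuts → 4 fragments:
  1–113 → 113 bp
  114–158 → 45 bp
  159–171 → 13 bp
  172–195 → 24 bp
Sorted largest to smallest: 113, 45, 24, 13 bp.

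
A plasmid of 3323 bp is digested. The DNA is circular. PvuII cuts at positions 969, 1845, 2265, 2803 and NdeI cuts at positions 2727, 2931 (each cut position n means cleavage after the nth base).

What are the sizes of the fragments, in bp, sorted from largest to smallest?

Combined cut positions (sorted): 969, 1845, 2265, 2727, 2803, 2931.
Circular molecule, 6 cuts → 6 fragments:
  1845 − 969 = 876 bp
  2265 − 1845 = 420 bp
  2727 − 2265 = 462 bp
  2803 − 2727 = 76 bp
  2931 − 2803 = 128 bp
  wrap: 3323 − 2931 + 969 = 1361 bp
Sorted largest to smallest: 1361, 876, 462, 420, 128, 76 bp.

1361, 876, 462, 420, 128, 76 bp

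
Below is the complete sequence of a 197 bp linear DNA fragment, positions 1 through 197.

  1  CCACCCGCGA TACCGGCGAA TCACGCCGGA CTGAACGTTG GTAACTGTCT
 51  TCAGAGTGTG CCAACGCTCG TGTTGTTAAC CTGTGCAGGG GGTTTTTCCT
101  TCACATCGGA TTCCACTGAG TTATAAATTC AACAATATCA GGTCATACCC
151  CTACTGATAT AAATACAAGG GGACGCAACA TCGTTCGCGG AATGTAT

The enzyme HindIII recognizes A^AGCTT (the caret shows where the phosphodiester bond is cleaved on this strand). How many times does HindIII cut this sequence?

No occurrence of AAGCTT is present in the sequence.
HindIII does not cut: 0 sites.

0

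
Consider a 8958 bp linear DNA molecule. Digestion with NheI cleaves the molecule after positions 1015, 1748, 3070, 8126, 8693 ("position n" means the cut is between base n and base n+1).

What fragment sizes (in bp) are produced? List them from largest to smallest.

Linear molecule, 5 cuts → 6 fragments:
  1015 − 0 = 1015 bp
  1748 − 1015 = 733 bp
  3070 − 1748 = 1322 bp
  8126 − 3070 = 5056 bp
  8693 − 8126 = 567 bp
  8958 − 8693 = 265 bp
Sorted largest to smallest: 5056, 1322, 1015, 733, 567, 265 bp.

5056, 1322, 1015, 733, 567, 265 bp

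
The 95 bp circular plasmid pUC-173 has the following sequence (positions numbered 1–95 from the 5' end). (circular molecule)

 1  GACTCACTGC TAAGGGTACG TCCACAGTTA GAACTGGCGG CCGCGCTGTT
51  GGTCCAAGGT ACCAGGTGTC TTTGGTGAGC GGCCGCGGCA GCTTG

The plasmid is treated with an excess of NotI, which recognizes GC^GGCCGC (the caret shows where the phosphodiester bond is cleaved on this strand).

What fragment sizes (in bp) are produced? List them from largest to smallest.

NotI sites (GCGGCCGC) start at positions 37, 79.
NotI cuts after base 2 of each site, so after positions 38, 80.
Circular molecule, 2 cuts → 2 fragments:
  39–80 → 42 bp
  81–95 then 1–38 → 15 + 38 = 53 bp
Sorted largest to smallest: 53, 42 bp.

53, 42 bp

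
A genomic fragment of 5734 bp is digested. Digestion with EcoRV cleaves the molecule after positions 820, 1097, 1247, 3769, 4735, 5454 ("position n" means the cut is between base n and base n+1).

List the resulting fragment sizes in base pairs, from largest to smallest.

2522, 966, 820, 719, 280, 277, 150 bp

Linear molecule, 6 cuts → 7 fragments:
  820 − 0 = 820 bp
  1097 − 820 = 277 bp
  1247 − 1097 = 150 bp
  3769 − 1247 = 2522 bp
  4735 − 3769 = 966 bp
  5454 − 4735 = 719 bp
  5734 − 5454 = 280 bp
Sorted largest to smallest: 2522, 966, 820, 719, 280, 277, 150 bp.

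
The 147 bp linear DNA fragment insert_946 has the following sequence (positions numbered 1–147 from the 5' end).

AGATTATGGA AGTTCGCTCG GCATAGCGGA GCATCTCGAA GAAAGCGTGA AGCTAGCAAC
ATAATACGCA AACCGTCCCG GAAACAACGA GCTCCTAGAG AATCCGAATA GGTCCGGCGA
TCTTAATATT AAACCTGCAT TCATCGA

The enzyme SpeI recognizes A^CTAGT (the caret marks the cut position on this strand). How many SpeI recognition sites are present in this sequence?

No occurrence of ACTAGT is present in the sequence.
SpeI does not cut: 0 sites.

0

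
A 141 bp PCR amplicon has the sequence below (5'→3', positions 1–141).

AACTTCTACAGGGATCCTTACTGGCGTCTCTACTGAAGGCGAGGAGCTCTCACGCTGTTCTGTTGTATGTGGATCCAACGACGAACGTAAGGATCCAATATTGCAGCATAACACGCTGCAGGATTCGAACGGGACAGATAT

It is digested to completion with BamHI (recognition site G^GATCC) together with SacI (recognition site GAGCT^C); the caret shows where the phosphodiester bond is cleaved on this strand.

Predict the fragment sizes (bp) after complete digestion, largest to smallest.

50, 36, 23, 20, 12 bp

BamHI sites (GGATCC) start at positions 12, 71, 91.
BamHI cuts after the first base of each site, so after positions 12, 71, 91.
The SacI site (GAGCTC) starts at position 44.
SacI cuts after base 5 of each site (before the last base), so after position 48.
Combined cut positions: 12, 48, 71, 91.
Linear molecule, 4 cuts → 5 fragments:
  1–12 → 12 bp
  13–48 → 36 bp
  49–71 → 23 bp
  72–91 → 20 bp
  92–141 → 50 bp
Sorted largest to smallest: 50, 36, 23, 20, 12 bp.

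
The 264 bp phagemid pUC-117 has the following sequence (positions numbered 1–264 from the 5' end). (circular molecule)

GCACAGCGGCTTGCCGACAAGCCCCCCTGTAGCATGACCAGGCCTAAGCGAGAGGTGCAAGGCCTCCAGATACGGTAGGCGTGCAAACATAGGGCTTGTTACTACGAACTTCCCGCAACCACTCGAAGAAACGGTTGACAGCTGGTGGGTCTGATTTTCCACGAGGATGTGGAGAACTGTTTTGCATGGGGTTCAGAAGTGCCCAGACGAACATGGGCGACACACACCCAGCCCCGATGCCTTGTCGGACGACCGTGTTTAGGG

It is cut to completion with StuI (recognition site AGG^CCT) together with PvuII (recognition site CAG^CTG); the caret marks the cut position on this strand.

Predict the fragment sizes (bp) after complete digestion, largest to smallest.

165, 79, 20 bp

StuI sites (AGGCCT) start at positions 40, 60.
StuI cuts after base 3 of each site, so after positions 42, 62.
The PvuII site (CAGCTG) starts at position 139.
PvuII cuts after base 3 of each site, so after position 141.
Combined cut positions: 42, 62, 141.
Circular molecule, 3 cuts → 3 fragments:
  43–62 → 20 bp
  63–141 → 79 bp
  142–264 then 1–42 → 123 + 42 = 165 bp
Sorted largest to smallest: 165, 79, 20 bp.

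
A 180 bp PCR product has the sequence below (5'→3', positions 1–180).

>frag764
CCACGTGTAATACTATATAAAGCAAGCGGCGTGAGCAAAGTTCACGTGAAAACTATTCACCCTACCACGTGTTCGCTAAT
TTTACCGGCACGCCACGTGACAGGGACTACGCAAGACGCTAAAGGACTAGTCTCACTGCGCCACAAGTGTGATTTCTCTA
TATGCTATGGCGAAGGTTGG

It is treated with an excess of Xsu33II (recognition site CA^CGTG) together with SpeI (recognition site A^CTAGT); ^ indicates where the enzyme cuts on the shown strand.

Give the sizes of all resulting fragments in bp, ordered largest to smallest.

54, 41, 31, 28, 23, 3 bp

Xsu33II sites (CACGTG) start at positions 2, 43, 66, 94.
Xsu33II cuts after base 2 of each site, so after positions 3, 44, 67, 95.
The SpeI site (ACTAGT) starts at position 126.
SpeI cuts after the first base of each site, so after position 126.
Combined cut positions: 3, 44, 67, 95, 126.
Linear molecule, 5 cuts → 6 fragments:
  1–3 → 3 bp
  4–44 → 41 bp
  45–67 → 23 bp
  68–95 → 28 bp
  96–126 → 31 bp
  127–180 → 54 bp
Sorted largest to smallest: 54, 41, 31, 28, 23, 3 bp.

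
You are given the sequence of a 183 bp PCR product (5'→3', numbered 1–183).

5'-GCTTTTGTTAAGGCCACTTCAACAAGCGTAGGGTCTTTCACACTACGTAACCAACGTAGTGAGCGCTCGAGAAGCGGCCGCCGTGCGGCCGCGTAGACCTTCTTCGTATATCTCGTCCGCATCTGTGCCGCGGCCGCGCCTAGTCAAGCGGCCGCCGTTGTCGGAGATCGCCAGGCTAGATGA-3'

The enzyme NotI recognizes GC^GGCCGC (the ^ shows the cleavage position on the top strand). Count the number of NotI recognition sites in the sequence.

4

GCGGCCGC occurs starting at positions 74, 85, 130, 148.
NotI cuts at 4 sites.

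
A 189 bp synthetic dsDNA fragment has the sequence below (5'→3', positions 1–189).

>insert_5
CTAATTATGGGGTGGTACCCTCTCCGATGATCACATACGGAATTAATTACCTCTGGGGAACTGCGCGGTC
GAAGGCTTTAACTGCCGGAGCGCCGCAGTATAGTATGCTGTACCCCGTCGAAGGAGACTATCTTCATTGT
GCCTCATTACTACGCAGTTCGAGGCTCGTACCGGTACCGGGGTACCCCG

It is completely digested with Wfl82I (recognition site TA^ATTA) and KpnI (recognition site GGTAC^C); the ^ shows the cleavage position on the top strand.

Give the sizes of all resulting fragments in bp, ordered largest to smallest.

132, 27, 15, 8, 4, 3 bp

Wfl82I sites (TAATTA) start at positions 2, 44.
Wfl82I cuts after base 2 of each site, so after positions 3, 45.
KpnI sites (GGTACC) start at positions 14, 173, 181.
KpnI cuts after base 5 of each site (before the last base), so after positions 18, 177, 185.
Combined cut positions: 3, 18, 45, 177, 185.
Linear molecule, 5 cuts → 6 fragments:
  1–3 → 3 bp
  4–18 → 15 bp
  19–45 → 27 bp
  46–177 → 132 bp
  178–185 → 8 bp
  186–189 → 4 bp
Sorted largest to smallest: 132, 27, 15, 8, 4, 3 bp.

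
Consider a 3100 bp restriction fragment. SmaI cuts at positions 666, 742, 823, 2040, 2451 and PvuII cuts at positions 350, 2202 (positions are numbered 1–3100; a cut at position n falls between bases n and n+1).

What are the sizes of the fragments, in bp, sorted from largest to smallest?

Combined cut positions (sorted): 350, 666, 742, 823, 2040, 2202, 2451.
Linear molecule, 7 cuts → 8 fragments:
  350 − 0 = 350 bp
  666 − 350 = 316 bp
  742 − 666 = 76 bp
  823 − 742 = 81 bp
  2040 − 823 = 1217 bp
  2202 − 2040 = 162 bp
  2451 − 2202 = 249 bp
  3100 − 2451 = 649 bp
Sorted largest to smallest: 1217, 649, 350, 316, 249, 162, 81, 76 bp.

1217, 649, 350, 316, 249, 162, 81, 76 bp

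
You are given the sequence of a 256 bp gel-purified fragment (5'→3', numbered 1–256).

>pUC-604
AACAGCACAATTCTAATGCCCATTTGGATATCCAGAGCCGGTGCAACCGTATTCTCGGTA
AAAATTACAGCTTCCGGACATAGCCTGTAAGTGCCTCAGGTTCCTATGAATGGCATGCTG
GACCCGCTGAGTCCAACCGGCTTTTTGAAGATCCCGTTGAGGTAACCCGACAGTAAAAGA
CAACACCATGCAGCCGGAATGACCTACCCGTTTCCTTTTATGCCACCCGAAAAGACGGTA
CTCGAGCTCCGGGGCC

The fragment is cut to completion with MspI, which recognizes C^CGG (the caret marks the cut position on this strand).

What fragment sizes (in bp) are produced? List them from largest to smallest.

MspI sites (CCGG) start at positions 38, 74, 137, 194, 249.
MspI cuts after the first base of each site, so after positions 38, 74, 137, 194, 249.
Linear molecule, 5 cuts → 6 fragments:
  1–38 → 38 bp
  39–74 → 36 bp
  75–137 → 63 bp
  138–194 → 57 bp
  195–249 → 55 bp
  250–256 → 7 bp
Sorted largest to smallest: 63, 57, 55, 38, 36, 7 bp.

63, 57, 55, 38, 36, 7 bp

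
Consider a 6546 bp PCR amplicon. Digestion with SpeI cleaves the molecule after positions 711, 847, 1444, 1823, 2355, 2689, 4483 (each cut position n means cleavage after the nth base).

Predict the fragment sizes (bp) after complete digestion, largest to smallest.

Linear molecule, 7 cuts → 8 fragments:
  711 − 0 = 711 bp
  847 − 711 = 136 bp
  1444 − 847 = 597 bp
  1823 − 1444 = 379 bp
  2355 − 1823 = 532 bp
  2689 − 2355 = 334 bp
  4483 − 2689 = 1794 bp
  6546 − 4483 = 2063 bp
Sorted largest to smallest: 2063, 1794, 711, 597, 532, 379, 334, 136 bp.

2063, 1794, 711, 597, 532, 379, 334, 136 bp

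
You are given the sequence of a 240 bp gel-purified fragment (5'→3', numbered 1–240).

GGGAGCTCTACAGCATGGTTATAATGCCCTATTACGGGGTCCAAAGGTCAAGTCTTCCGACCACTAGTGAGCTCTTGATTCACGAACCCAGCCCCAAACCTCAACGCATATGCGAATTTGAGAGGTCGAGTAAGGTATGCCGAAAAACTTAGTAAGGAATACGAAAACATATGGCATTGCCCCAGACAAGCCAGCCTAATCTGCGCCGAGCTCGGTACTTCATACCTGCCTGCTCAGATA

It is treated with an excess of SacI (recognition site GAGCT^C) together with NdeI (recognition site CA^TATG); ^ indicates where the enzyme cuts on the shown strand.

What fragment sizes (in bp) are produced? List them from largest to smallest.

66, 61, 43, 35, 28, 7 bp

SacI sites (GAGCTC) start at positions 3, 69, 208.
SacI cuts after base 5 of each site (before the last base), so after positions 7, 73, 212.
NdeI sites (CATATG) start at positions 107, 168.
NdeI cuts after base 2 of each site, so after positions 108, 169.
Combined cut positions: 7, 73, 108, 169, 212.
Linear molecule, 5 cuts → 6 fragments:
  1–7 → 7 bp
  8–73 → 66 bp
  74–108 → 35 bp
  109–169 → 61 bp
  170–212 → 43 bp
  213–240 → 28 bp
Sorted largest to smallest: 66, 61, 43, 35, 28, 7 bp.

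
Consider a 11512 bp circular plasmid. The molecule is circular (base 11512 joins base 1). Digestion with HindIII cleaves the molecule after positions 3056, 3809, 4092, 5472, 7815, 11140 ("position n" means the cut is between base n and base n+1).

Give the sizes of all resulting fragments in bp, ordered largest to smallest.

3428, 3325, 2343, 1380, 753, 283 bp

Circular molecule, 6 cuts → 6 fragments:
  3809 − 3056 = 753 bp
  4092 − 3809 = 283 bp
  5472 − 4092 = 1380 bp
  7815 − 5472 = 2343 bp
  11140 − 7815 = 3325 bp
  wrap: 11512 − 11140 + 3056 = 3428 bp
Sorted largest to smallest: 3428, 3325, 2343, 1380, 753, 283 bp.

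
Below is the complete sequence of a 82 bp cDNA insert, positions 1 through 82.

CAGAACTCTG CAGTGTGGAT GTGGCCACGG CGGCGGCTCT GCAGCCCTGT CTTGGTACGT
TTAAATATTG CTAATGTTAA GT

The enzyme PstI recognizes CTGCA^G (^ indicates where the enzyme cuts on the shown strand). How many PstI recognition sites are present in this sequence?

CTGCAG occurs starting at positions 8, 39.
PstI cuts at 2 sites.

2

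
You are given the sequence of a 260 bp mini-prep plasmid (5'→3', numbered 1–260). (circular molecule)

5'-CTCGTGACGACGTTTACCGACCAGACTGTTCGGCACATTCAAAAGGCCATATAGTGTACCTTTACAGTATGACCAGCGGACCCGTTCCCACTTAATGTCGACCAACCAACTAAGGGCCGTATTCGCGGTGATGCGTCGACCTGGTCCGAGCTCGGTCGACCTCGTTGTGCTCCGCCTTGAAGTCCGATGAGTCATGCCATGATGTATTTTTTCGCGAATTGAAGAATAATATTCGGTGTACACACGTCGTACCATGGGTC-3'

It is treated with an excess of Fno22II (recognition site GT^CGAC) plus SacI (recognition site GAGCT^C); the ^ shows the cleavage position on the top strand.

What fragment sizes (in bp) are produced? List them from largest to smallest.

202, 38, 16, 4 bp

Fno22II sites (GTCGAC) start at positions 97, 135, 155.
Fno22II cuts after base 2 of each site, so after positions 98, 136, 156.
The SacI site (GAGCTC) starts at position 148.
SacI cuts after base 5 of each site (before the last base), so after position 152.
Combined cut positions: 98, 136, 152, 156.
Circular molecule, 4 cuts → 4 fragments:
  99–136 → 38 bp
  137–152 → 16 bp
  153–156 → 4 bp
  157–260 then 1–98 → 104 + 98 = 202 bp
Sorted largest to smallest: 202, 38, 16, 4 bp.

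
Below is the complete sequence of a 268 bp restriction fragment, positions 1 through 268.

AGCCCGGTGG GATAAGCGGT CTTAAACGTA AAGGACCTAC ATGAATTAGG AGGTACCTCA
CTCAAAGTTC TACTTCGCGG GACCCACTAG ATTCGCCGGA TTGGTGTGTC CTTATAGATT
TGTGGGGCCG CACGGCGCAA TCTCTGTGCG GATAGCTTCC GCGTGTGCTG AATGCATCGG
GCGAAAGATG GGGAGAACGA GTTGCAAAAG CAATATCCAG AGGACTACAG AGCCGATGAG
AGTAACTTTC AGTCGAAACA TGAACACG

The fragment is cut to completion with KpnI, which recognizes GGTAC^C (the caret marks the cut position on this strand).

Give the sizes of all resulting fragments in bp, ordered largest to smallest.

The KpnI site (GGTACC) starts at position 52.
KpnI cuts after base 5 of each site (before the last base), so after position 56.
Linear molecule, 1 cut → 2 fragments:
  1–56 → 56 bp
  57–268 → 212 bp
Sorted largest to smallest: 212, 56 bp.

212, 56 bp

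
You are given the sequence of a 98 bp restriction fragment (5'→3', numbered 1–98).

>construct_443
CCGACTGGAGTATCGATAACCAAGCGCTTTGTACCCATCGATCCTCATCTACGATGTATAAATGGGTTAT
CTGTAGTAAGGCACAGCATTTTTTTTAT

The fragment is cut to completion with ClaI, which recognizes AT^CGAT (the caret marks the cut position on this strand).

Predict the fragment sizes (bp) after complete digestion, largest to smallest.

60, 25, 13 bp

ClaI sites (ATCGAT) start at positions 12, 37.
ClaI cuts after base 2 of each site, so after positions 13, 38.
Linear molecule, 2 cuts → 3 fragments:
  1–13 → 13 bp
  14–38 → 25 bp
  39–98 → 60 bp
Sorted largest to smallest: 60, 25, 13 bp.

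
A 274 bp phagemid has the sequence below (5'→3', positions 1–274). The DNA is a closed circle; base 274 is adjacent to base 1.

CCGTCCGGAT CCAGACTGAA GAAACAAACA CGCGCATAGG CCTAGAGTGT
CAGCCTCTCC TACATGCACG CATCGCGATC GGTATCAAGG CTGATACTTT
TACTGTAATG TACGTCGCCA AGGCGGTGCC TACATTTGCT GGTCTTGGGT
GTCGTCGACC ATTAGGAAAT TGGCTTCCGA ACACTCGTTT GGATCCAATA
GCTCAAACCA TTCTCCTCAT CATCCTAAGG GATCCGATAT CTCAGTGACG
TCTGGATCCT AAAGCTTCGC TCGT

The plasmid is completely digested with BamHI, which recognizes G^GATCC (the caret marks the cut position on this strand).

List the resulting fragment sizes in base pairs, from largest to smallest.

BamHI sites (GGATCC) start at positions 7, 191, 230, 254.
BamHI cuts after the first base of each site, so after positions 7, 191, 230, 254.
Circular molecule, 4 cuts → 4 fragments:
  8–191 → 184 bp
  192–230 → 39 bp
  231–254 → 24 bp
  255–274 then 1–7 → 20 + 7 = 27 bp
Sorted largest to smallest: 184, 39, 27, 24 bp.

184, 39, 27, 24 bp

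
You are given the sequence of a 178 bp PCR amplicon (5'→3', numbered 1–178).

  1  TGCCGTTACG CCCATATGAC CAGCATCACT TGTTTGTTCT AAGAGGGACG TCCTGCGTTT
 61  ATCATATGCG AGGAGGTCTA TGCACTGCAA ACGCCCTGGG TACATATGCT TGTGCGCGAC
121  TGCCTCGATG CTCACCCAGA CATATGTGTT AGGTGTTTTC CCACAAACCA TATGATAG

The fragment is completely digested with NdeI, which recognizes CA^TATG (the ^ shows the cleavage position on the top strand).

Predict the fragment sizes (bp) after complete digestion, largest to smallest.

50, 40, 38, 28, 14, 8 bp

NdeI sites (CATATG) start at positions 13, 63, 103, 141, 169.
NdeI cuts after base 2 of each site, so after positions 14, 64, 104, 142, 170.
Linear molecule, 5 cuts → 6 fragments:
  1–14 → 14 bp
  15–64 → 50 bp
  65–104 → 40 bp
  105–142 → 38 bp
  143–170 → 28 bp
  171–178 → 8 bp
Sorted largest to smallest: 50, 40, 38, 28, 14, 8 bp.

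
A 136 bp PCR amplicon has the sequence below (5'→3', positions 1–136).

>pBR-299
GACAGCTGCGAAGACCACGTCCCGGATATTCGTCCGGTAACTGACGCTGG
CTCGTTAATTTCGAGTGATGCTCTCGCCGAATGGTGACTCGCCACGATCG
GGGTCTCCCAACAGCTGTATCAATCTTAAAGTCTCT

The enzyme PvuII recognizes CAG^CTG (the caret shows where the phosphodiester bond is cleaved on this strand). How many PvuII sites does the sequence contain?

2

CAGCTG occurs starting at positions 3, 112.
PvuII cuts at 2 sites.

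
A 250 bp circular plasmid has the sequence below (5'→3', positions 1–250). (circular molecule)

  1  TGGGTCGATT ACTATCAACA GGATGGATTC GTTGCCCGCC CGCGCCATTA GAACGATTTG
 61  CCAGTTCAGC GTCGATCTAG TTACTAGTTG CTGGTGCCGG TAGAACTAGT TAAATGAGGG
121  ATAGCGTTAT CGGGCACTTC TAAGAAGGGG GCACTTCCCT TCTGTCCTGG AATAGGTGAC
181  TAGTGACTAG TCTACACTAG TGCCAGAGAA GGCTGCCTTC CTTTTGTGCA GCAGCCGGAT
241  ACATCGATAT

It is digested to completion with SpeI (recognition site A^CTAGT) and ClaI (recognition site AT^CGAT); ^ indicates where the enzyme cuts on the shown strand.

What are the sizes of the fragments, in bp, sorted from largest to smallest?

89, 74, 48, 22, 10, 7 bp

SpeI sites (ACTAGT) start at positions 83, 105, 179, 186, 196.
SpeI cuts after the first base of each site, so after positions 83, 105, 179, 186, 196.
The ClaI site (ATCGAT) starts at position 243.
ClaI cuts after base 2 of each site, so after position 244.
Combined cut positions: 83, 105, 179, 186, 196, 244.
Circular molecule, 6 cuts → 6 fragments:
  84–105 → 22 bp
  106–179 → 74 bp
  180–186 → 7 bp
  187–196 → 10 bp
  197–244 → 48 bp
  245–250 then 1–83 → 6 + 83 = 89 bp
Sorted largest to smallest: 89, 74, 48, 22, 10, 7 bp.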